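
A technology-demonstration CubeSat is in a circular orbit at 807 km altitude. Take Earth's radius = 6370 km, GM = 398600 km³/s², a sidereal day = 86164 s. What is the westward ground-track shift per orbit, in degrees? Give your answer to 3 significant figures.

Semi-major axis a = 6370 + 807 = 7177 km. Period T = 2π√(a³/μ) = 2π√(7177³/398600) = 6051.0 s = 100.85 min.
During one orbit Earth rotates (6051.0 / 86164) × 360° = 25.28°.

25.3°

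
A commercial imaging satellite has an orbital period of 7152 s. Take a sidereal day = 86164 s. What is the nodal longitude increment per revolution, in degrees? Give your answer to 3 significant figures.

During one orbit Earth rotates (7152.0 / 86164) × 360° = 29.88°.

29.9°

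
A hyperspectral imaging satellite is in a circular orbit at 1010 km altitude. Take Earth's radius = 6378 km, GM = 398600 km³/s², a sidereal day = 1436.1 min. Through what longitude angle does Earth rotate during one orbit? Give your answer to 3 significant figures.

26.4°

Semi-major axis a = 6378 + 1010 = 7388 km. Period T = 2π√(a³/μ) = 2π√(7388³/398600) = 6319.8 s = 105.33 min.
During one orbit Earth rotates (6319.8 / 86166) × 360° = 26.40°.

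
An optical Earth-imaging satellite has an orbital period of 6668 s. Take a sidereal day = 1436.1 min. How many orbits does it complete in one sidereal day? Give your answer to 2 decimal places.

12.92

Orbits per sidereal day = 86166 / 6668.0 = 12.922.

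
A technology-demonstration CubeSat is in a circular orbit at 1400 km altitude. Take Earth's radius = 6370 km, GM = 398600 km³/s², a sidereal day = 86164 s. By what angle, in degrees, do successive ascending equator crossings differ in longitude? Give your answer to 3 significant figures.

Semi-major axis a = 6370 + 1400 = 7770 km. Period T = 2π√(a³/μ) = 2π√(7770³/398600) = 6816.2 s = 113.60 min.
During one orbit Earth rotates (6816.2 / 86164) × 360° = 28.48°.

28.5°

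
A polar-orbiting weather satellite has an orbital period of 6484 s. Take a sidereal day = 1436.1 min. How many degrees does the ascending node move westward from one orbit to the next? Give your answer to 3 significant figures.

27.1°

During one orbit Earth rotates (6484.0 / 86166) × 360° = 27.09°.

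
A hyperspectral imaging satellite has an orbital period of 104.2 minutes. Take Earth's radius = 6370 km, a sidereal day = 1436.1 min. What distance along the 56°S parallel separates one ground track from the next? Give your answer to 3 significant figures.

T = 104.2 min = 6252.0 s.
Node shift per orbit = (6252.0/86166) × 360° = 26.12°.
Equatorial spacing = 26.12 × 111.2 km/° = 2904 km.
At 56° latitude, spacing = 2904 × cos(56°) = 1624 km.

1620 km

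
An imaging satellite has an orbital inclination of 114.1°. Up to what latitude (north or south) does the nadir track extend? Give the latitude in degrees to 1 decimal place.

65.9°

Retrograde orbit: the ground track reaches ±(180° − i) = ±(180 − 114.1) = ±65.9°.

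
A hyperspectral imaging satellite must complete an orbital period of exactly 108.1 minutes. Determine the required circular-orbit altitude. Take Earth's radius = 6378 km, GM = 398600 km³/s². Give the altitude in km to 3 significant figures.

T = 108.1 min = 6486.0 s.
From T = 2π√(a³/μ): a = (μ T²/4π²)^(1/3) = (398600 × 6486.0² / 4π²)^(1/3) = 7517 km.
Altitude h = a − R = 7517 − 6378 = 1139 km.

1140 km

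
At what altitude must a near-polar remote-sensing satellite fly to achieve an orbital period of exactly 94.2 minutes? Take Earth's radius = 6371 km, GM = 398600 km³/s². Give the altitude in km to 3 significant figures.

487 km

T = 94.2 min = 5652.0 s.
From T = 2π√(a³/μ): a = (μ T²/4π²)^(1/3) = (398600 × 5652.0² / 4π²)^(1/3) = 6858 km.
Altitude h = a − R = 6858 − 6371 = 487 km.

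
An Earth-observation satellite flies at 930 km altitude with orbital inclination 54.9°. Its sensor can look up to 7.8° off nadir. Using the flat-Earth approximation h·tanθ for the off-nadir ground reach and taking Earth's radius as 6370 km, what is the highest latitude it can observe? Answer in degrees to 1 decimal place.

56.0°

For a prograde orbit the ground track reaches latitude ±i = ±54.9°.
Sensor half-swath on the ground ≈ 930·tan(7.8°) = 127 km = 1.15° of latitude.
Maximum observable latitude ≈ 54.9 + 1.15 = 56.0°.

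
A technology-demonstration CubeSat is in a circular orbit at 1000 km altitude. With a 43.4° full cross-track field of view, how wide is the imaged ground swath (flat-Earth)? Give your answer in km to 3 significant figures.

796 km

Half-angle = 43.4°/2 = 21.7°.
Swath width ≈ 2h·tan(θ/2) = 2 × 1000 × tan(21.7°) = 795.9 km.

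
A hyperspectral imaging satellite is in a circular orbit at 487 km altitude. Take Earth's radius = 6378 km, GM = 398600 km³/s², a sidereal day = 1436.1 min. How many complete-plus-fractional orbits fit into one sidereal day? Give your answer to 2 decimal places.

15.22

Semi-major axis a = 6378 + 487 = 6865 km. Period T = 2π√(a³/μ) = 2π√(6865³/398600) = 5660.7 s = 94.35 min.
Orbits per sidereal day = 86166 / 5660.7 = 15.222.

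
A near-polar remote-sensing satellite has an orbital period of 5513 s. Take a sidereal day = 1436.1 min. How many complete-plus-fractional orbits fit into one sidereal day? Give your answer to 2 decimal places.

15.63

Orbits per sidereal day = 86166 / 5513.0 = 15.630.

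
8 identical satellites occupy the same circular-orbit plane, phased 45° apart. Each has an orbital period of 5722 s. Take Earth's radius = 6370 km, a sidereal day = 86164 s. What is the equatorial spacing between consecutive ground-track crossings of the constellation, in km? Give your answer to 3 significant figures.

332 km

Single-satellite node shift = (5722.0/86164) × 360° = 23.91°.
With 8 satellites evenly phased, successive equator crossings are 23.91/8 = 2.988° apart.
That is 2.988 × 111.2 = 332 km at the equator.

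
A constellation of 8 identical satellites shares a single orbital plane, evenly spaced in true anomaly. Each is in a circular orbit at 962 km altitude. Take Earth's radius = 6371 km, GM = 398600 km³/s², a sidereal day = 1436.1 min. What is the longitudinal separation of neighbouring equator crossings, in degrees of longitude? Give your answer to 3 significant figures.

3.26°

Semi-major axis a = 6371 + 962 = 7333 km. Period T = 2π√(a³/μ) = 2π√(7333³/398600) = 6249.3 s = 104.16 min.
Single-satellite node shift = (6249.3/86166) × 360° = 26.11°.
With 8 satellites evenly phased, successive equator crossings are 26.11/8 = 3.264° apart.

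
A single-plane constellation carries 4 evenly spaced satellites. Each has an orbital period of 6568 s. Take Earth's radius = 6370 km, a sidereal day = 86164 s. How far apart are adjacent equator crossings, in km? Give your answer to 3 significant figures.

Single-satellite node shift = (6568.0/86164) × 360° = 27.44°.
With 4 satellites evenly phased, successive equator crossings are 27.44/4 = 6.860° apart.
That is 6.860 × 111.2 = 763 km at the equator.

763 km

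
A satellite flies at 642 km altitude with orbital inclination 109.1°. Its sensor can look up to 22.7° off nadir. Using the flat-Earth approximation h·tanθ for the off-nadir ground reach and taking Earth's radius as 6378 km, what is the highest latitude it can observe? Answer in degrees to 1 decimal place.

Retrograde orbit: the ground track reaches ±(180° − i) = ±(180 − 109.1) = ±70.9°.
Sensor half-swath on the ground ≈ 642·tan(22.7°) = 269 km = 2.41° of latitude.
Maximum observable latitude ≈ 70.9 + 2.41 = 73.3°.

73.3°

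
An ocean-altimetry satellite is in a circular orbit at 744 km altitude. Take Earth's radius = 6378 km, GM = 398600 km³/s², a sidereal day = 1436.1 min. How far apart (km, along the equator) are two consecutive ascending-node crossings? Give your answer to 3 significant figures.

2780 km

Semi-major axis a = 6378 + 744 = 7122 km. Period T = 2π√(a³/μ) = 2π√(7122³/398600) = 5981.6 s = 99.69 min.
During one orbit Earth rotates (5981.6 / 86166) × 360° = 24.99°.
At the equator that is 24.99° × (2π·6378/360) km/° = 24.99 × 111.3 = 2782 km.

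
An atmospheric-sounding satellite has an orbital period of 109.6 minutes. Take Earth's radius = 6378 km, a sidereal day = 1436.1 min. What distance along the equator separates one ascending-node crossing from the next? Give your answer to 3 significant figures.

T = 109.6 min = 6576.0 s.
During one orbit Earth rotates (6576.0 / 86166) × 360° = 27.47°.
At the equator that is 27.47° × (2π·6378/360) km/° = 27.47 × 111.3 = 3058 km.

3060 km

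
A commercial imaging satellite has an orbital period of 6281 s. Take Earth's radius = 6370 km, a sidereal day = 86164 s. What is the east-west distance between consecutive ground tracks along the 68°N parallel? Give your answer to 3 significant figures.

1090 km

Node shift per orbit = (6281.0/86164) × 360° = 26.24°.
Equatorial spacing = 26.24 × 111.2 km/° = 2918 km.
At 68° latitude, spacing = 2918 × cos(68°) = 1093 km.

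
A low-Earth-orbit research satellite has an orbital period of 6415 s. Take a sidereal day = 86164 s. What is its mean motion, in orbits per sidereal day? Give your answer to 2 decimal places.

13.43

Orbits per sidereal day = 86164 / 6415.0 = 13.432.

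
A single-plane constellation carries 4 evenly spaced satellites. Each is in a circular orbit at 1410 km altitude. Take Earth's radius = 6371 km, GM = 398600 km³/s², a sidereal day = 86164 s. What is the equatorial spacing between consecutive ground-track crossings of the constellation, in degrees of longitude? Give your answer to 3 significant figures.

7.13°

Semi-major axis a = 6371 + 1410 = 7781 km. Period T = 2π√(a³/μ) = 2π√(7781³/398600) = 6830.7 s = 113.84 min.
Single-satellite node shift = (6830.7/86164) × 360° = 28.54°.
With 4 satellites evenly phased, successive equator crossings are 28.54/4 = 7.135° apart.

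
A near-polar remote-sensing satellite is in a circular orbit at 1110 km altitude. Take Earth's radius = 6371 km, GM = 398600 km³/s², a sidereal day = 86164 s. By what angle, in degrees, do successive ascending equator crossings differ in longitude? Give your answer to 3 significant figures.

26.9°

Semi-major axis a = 6371 + 1110 = 7481 km. Period T = 2π√(a³/μ) = 2π√(7481³/398600) = 6439.5 s = 107.32 min.
During one orbit Earth rotates (6439.5 / 86164) × 360° = 26.90°.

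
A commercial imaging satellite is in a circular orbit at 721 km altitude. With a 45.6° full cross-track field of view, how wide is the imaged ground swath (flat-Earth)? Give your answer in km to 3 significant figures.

Half-angle = 45.6°/2 = 22.8°.
Swath width ≈ 2h·tan(θ/2) = 2 × 721 × tan(22.8°) = 606.2 km.

606 km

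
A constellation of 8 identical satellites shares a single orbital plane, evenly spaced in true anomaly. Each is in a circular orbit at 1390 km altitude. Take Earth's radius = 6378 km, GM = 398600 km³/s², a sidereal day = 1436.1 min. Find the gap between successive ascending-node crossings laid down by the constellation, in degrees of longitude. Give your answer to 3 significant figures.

Semi-major axis a = 6378 + 1390 = 7768 km. Period T = 2π√(a³/μ) = 2π√(7768³/398600) = 6813.6 s = 113.56 min.
Single-satellite node shift = (6813.6/86166) × 360° = 28.47°.
With 8 satellites evenly phased, successive equator crossings are 28.47/8 = 3.558° apart.

3.56°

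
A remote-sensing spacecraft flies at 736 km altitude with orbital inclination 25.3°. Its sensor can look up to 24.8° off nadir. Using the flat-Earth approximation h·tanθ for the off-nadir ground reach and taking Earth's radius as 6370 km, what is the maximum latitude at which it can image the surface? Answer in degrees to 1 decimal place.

28.4°

For a prograde orbit the ground track reaches latitude ±i = ±25.3°.
Sensor half-swath on the ground ≈ 736·tan(24.8°) = 340 km = 3.06° of latitude.
Maximum observable latitude ≈ 25.3 + 3.06 = 28.4°.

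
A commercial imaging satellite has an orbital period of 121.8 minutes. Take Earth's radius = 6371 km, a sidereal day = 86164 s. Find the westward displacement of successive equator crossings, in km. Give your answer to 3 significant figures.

3400 km

T = 121.8 min = 7308.0 s.
During one orbit Earth rotates (7308.0 / 86164) × 360° = 30.53°.
At the equator that is 30.53° × (2π·6371/360) km/° = 30.53 × 111.2 = 3395 km.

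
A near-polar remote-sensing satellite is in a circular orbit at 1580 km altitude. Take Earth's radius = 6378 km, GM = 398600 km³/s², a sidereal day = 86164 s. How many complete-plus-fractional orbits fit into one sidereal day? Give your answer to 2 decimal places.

12.20

Semi-major axis a = 6378 + 1580 = 7958 km. Period T = 2π√(a³/μ) = 2π√(7958³/398600) = 7065.1 s = 117.75 min.
Orbits per sidereal day = 86164 / 7065.1 = 12.196.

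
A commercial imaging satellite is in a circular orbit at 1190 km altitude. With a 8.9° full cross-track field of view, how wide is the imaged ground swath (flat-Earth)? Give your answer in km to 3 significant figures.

185 km

Half-angle = 8.9°/2 = 4.45°.
Swath width ≈ 2h·tan(θ/2) = 2 × 1190 × tan(4.45°) = 185.2 km.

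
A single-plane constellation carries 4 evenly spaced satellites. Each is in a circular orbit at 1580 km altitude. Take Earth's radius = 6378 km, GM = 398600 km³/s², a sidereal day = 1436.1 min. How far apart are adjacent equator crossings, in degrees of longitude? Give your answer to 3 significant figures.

7.38°

Semi-major axis a = 6378 + 1580 = 7958 km. Period T = 2π√(a³/μ) = 2π√(7958³/398600) = 7065.1 s = 117.75 min.
Single-satellite node shift = (7065.1/86166) × 360° = 29.52°.
With 4 satellites evenly phased, successive equator crossings are 29.52/4 = 7.379° apart.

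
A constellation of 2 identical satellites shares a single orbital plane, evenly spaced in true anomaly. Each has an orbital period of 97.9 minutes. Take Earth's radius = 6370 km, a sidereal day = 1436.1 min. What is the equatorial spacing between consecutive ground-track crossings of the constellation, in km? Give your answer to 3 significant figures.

T = 97.9 min = 5874.0 s.
Single-satellite node shift = (5874.0/86166) × 360° = 24.54°.
With 2 satellites evenly phased, successive equator crossings are 24.54/2 = 12.271° apart.
That is 12.271 × 111.2 = 1364 km at the equator.

1360 km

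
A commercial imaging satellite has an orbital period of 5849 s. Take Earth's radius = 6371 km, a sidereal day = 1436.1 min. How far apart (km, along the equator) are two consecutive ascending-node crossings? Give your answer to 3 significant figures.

During one orbit Earth rotates (5849.0 / 86166) × 360° = 24.44°.
At the equator that is 24.44° × (2π·6371/360) km/° = 24.44 × 111.2 = 2717 km.

2720 km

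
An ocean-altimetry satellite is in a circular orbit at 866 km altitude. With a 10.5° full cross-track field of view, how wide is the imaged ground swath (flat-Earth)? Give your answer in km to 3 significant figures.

159 km

Half-angle = 10.5°/2 = 5.25°.
Swath width ≈ 2h·tan(θ/2) = 2 × 866 × tan(5.25°) = 159.1 km.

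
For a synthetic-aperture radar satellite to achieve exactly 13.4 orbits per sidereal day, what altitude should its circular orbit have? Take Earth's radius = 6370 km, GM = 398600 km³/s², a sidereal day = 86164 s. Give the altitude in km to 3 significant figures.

Required period T = 86164 / 13.4 = 6430.1 s.
From T = 2π√(a³/μ): a = (μ T²/4π²)^(1/3) = (398600 × 6430.1² / 4π²)^(1/3) = 7474 km.
Altitude h = a − R = 7474 − 6370 = 1104 km.

1100 km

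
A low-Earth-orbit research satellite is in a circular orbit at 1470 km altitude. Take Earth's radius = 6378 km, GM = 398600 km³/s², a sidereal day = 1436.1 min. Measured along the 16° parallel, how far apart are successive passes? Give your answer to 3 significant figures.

3090 km

Semi-major axis a = 6378 + 1470 = 7848 km. Period T = 2π√(a³/μ) = 2π√(7848³/398600) = 6919.1 s = 115.32 min.
Node shift per orbit = (6919.1/86166) × 360° = 28.91°.
Equatorial spacing = 28.91 × 111.3 km/° = 3218 km.
At 16° latitude, spacing = 3218 × cos(16°) = 3093 km.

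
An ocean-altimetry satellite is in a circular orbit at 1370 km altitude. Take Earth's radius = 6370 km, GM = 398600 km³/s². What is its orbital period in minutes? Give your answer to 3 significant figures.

Semi-major axis a = 6370 + 1370 = 7740 km. Period T = 2π√(a³/μ) = 2π√(7740³/398600) = 6776.8 s = 112.95 min.

113 min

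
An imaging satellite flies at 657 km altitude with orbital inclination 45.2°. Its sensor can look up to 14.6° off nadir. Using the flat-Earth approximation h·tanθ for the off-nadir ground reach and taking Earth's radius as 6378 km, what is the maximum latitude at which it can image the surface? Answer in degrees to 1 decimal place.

46.7°

For a prograde orbit the ground track reaches latitude ±i = ±45.2°.
Sensor half-swath on the ground ≈ 657·tan(14.6°) = 171 km = 1.54° of latitude.
Maximum observable latitude ≈ 45.2 + 1.54 = 46.7°.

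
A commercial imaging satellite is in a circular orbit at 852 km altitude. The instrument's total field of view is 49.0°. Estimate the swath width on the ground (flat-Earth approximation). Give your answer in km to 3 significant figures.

777 km

Half-angle = 49.0°/2 = 24.5°.
Swath width ≈ 2h·tan(θ/2) = 2 × 852 × tan(24.5°) = 776.6 km.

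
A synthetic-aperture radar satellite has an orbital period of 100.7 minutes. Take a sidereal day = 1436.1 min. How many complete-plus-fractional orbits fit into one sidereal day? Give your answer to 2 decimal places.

14.26

T = 100.7 min = 6042.0 s.
Orbits per sidereal day = 86166 / 6042.0 = 14.261.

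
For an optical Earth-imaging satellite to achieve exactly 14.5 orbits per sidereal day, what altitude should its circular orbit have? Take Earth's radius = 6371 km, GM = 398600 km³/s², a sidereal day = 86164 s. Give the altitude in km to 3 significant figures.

720 km

Required period T = 86164 / 14.5 = 5942.3 s.
From T = 2π√(a³/μ): a = (μ T²/4π²)^(1/3) = (398600 × 5942.3² / 4π²)^(1/3) = 7091 km.
Altitude h = a − R = 7091 − 6371 = 720 km.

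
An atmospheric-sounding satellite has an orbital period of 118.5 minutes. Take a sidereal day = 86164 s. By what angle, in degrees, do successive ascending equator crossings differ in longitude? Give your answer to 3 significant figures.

T = 118.5 min = 7110.0 s.
During one orbit Earth rotates (7110.0 / 86164) × 360° = 29.71°.

29.7°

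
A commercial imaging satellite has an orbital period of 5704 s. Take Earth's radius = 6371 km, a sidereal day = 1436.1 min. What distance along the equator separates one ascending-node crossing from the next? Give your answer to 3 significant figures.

2650 km

During one orbit Earth rotates (5704.0 / 86166) × 360° = 23.83°.
At the equator that is 23.83° × (2π·6371/360) km/° = 23.83 × 111.2 = 2650 km.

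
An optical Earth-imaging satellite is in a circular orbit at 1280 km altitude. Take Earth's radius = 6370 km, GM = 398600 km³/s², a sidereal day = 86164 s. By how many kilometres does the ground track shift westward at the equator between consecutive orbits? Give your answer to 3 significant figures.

3090 km

Semi-major axis a = 6370 + 1280 = 7650 km. Period T = 2π√(a³/μ) = 2π√(7650³/398600) = 6658.9 s = 110.98 min.
During one orbit Earth rotates (6658.9 / 86164) × 360° = 27.82°.
At the equator that is 27.82° × (2π·6370/360) km/° = 27.82 × 111.2 = 3093 km.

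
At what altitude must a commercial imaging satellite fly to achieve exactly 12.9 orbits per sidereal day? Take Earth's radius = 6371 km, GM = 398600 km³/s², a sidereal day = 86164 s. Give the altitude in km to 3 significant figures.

Required period T = 86164 / 12.9 = 6679.4 s.
From T = 2π√(a³/μ): a = (μ T²/4π²)^(1/3) = (398600 × 6679.4² / 4π²)^(1/3) = 7666 km.
Altitude h = a − R = 7666 − 6371 = 1295 km.

1290 km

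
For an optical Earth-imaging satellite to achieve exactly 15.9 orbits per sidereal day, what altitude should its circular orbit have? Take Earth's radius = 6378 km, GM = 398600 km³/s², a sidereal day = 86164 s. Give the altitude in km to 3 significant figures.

290 km

Required period T = 86164 / 15.9 = 5419.1 s.
From T = 2π√(a³/μ): a = (μ T²/4π²)^(1/3) = (398600 × 5419.1² / 4π²)^(1/3) = 6668 km.
Altitude h = a − R = 6668 − 6378 = 290 km.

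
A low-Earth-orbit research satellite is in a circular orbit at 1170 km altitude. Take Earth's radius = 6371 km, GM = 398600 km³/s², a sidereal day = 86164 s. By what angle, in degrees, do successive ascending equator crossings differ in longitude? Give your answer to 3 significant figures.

Semi-major axis a = 6371 + 1170 = 7541 km. Period T = 2π√(a³/μ) = 2π√(7541³/398600) = 6517.1 s = 108.62 min.
During one orbit Earth rotates (6517.1 / 86164) × 360° = 27.23°.

27.2°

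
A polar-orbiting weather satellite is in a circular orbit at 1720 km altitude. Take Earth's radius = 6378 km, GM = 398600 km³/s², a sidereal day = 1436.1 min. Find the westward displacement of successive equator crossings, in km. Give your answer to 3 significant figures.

Semi-major axis a = 6378 + 1720 = 8098 km. Period T = 2π√(a³/μ) = 2π√(8098³/398600) = 7252.3 s = 120.87 min.
During one orbit Earth rotates (7252.3 / 86166) × 360° = 30.30°.
At the equator that is 30.30° × (2π·6378/360) km/° = 30.30 × 111.3 = 3373 km.

3370 km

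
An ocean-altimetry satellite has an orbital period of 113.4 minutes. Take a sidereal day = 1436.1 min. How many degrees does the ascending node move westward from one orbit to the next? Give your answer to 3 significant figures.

28.4°

T = 113.4 min = 6804.0 s.
During one orbit Earth rotates (6804.0 / 86166) × 360° = 28.43°.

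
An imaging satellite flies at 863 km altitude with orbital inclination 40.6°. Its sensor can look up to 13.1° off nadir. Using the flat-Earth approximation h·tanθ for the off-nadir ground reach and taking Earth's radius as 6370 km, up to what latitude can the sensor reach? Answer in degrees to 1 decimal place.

For a prograde orbit the ground track reaches latitude ±i = ±40.6°.
Sensor half-swath on the ground ≈ 863·tan(13.1°) = 201 km = 1.81° of latitude.
Maximum observable latitude ≈ 40.6 + 1.81 = 42.4°.

42.4°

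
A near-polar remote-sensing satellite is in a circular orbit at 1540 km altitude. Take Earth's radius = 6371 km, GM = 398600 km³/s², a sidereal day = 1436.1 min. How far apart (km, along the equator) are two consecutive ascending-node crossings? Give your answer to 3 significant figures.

3250 km

Semi-major axis a = 6371 + 1540 = 7911 km. Period T = 2π√(a³/μ) = 2π√(7911³/398600) = 7002.6 s = 116.71 min.
During one orbit Earth rotates (7002.6 / 86166) × 360° = 29.26°.
At the equator that is 29.26° × (2π·6371/360) km/° = 29.26 × 111.2 = 3253 km.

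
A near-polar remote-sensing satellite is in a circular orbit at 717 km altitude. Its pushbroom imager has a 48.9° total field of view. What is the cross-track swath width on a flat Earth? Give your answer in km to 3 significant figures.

652 km

Half-angle = 48.9°/2 = 24.45°.
Swath width ≈ 2h·tan(θ/2) = 2 × 717 × tan(24.45°) = 652.0 km.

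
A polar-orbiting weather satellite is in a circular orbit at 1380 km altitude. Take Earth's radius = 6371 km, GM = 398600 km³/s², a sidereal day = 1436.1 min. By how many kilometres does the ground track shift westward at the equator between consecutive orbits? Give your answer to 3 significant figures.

Semi-major axis a = 6371 + 1380 = 7751 km. Period T = 2π√(a³/μ) = 2π√(7751³/398600) = 6791.2 s = 113.19 min.
During one orbit Earth rotates (6791.2 / 86166) × 360° = 28.37°.
At the equator that is 28.37° × (2π·6371/360) km/° = 28.37 × 111.2 = 3155 km.

3160 km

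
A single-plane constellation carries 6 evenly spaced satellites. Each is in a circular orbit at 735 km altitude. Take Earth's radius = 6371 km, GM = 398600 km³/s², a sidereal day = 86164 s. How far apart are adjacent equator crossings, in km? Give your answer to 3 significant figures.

Semi-major axis a = 6371 + 735 = 7106 km. Period T = 2π√(a³/μ) = 2π√(7106³/398600) = 5961.4 s = 99.36 min.
Single-satellite node shift = (5961.4/86164) × 360° = 24.91°.
With 6 satellites evenly phased, successive equator crossings are 24.91/6 = 4.151° apart.
That is 4.151 × 111.2 = 462 km at the equator.

462 km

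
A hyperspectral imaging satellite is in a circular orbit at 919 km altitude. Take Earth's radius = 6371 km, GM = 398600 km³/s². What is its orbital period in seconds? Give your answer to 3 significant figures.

Semi-major axis a = 6371 + 919 = 7290 km. Period T = 2π√(a³/μ) = 2π√(7290³/398600) = 6194.4 s = 103.24 min.

6190 seconds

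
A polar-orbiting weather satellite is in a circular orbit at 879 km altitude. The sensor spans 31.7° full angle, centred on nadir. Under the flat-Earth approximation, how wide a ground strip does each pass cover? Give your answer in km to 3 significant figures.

Half-angle = 31.7°/2 = 15.85°.
Swath width ≈ 2h·tan(θ/2) = 2 × 879 × tan(15.85°) = 499.1 km.

499 km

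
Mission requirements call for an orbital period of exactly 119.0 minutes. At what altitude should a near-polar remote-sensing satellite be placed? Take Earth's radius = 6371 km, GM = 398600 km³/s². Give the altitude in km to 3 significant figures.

1640 km

T = 119.0 min = 7140.0 s.
From T = 2π√(a³/μ): a = (μ T²/4π²)^(1/3) = (398600 × 7140.0² / 4π²)^(1/3) = 8014 km.
Altitude h = a − R = 8014 − 6371 = 1643 km.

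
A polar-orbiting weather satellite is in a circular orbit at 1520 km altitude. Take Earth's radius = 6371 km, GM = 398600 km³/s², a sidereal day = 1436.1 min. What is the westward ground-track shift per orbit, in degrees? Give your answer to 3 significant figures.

29.1°

Semi-major axis a = 6371 + 1520 = 7891 km. Period T = 2π√(a³/μ) = 2π√(7891³/398600) = 6976.0 s = 116.27 min.
During one orbit Earth rotates (6976.0 / 86166) × 360° = 29.15°.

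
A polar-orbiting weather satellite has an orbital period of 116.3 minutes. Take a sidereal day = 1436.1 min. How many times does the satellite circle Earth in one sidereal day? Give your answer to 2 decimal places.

T = 116.3 min = 6978.0 s.
Orbits per sidereal day = 86166 / 6978.0 = 12.348.

12.35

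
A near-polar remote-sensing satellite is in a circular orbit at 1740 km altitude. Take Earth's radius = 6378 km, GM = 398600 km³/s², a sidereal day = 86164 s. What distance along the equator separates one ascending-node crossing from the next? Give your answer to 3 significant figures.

Semi-major axis a = 6378 + 1740 = 8118 km. Period T = 2π√(a³/μ) = 2π√(8118³/398600) = 7279.2 s = 121.32 min.
During one orbit Earth rotates (7279.2 / 86164) × 360° = 30.41°.
At the equator that is 30.41° × (2π·6378/360) km/° = 30.41 × 111.3 = 3386 km.

3390 km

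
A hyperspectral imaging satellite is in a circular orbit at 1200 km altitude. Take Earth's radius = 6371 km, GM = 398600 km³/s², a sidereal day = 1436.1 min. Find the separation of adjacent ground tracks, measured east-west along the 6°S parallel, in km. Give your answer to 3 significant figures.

3030 km

Semi-major axis a = 6371 + 1200 = 7571 km. Period T = 2π√(a³/μ) = 2π√(7571³/398600) = 6556.0 s = 109.27 min.
Node shift per orbit = (6556.0/86166) × 360° = 27.39°.
Equatorial spacing = 27.39 × 111.2 km/° = 3046 km.
At 6° latitude, spacing = 3046 × cos(6°) = 3029 km.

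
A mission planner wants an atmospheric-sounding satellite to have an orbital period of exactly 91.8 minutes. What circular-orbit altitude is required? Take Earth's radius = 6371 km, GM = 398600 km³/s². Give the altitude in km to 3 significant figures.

370 km

T = 91.8 min = 5508.0 s.
From T = 2π√(a³/μ): a = (μ T²/4π²)^(1/3) = (398600 × 5508.0² / 4π²)^(1/3) = 6741 km.
Altitude h = a − R = 6741 − 6371 = 370 km.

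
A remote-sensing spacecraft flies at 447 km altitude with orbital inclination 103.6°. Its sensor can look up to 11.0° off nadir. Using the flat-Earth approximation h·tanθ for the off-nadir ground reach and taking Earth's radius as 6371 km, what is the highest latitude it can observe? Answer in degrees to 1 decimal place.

77.2°

Retrograde orbit: the ground track reaches ±(180° − i) = ±(180 − 103.6) = ±76.4°.
Sensor half-swath on the ground ≈ 447·tan(11.0°) = 87 km = 0.78° of latitude.
Maximum observable latitude ≈ 76.4 + 0.78 = 77.2°.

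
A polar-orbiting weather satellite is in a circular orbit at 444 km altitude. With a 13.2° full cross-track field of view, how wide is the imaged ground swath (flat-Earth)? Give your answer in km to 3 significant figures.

Half-angle = 13.2°/2 = 6.6°.
Swath width ≈ 2h·tan(θ/2) = 2 × 444 × tan(6.6°) = 102.7 km.

103 km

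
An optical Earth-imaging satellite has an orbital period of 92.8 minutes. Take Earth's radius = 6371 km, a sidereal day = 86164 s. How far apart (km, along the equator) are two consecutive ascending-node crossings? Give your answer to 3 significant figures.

T = 92.8 min = 5568.0 s.
During one orbit Earth rotates (5568.0 / 86164) × 360° = 23.26°.
At the equator that is 23.26° × (2π·6371/360) km/° = 23.26 × 111.2 = 2587 km.

2590 km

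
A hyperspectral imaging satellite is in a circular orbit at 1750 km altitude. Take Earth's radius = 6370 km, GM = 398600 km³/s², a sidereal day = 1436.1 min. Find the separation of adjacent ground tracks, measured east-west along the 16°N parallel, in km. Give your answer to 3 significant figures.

3250 km

Semi-major axis a = 6370 + 1750 = 8120 km. Period T = 2π√(a³/μ) = 2π√(8120³/398600) = 7281.9 s = 121.37 min.
Node shift per orbit = (7281.9/86166) × 360° = 30.42°.
Equatorial spacing = 30.42 × 111.2 km/° = 3382 km.
At 16° latitude, spacing = 3382 × cos(16°) = 3251 km.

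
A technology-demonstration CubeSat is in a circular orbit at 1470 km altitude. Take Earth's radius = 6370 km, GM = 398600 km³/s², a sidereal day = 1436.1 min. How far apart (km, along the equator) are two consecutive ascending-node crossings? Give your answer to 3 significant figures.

3210 km

Semi-major axis a = 6370 + 1470 = 7840 km. Period T = 2π√(a³/μ) = 2π√(7840³/398600) = 6908.5 s = 115.14 min.
During one orbit Earth rotates (6908.5 / 86166) × 360° = 28.86°.
At the equator that is 28.86° × (2π·6370/360) km/° = 28.86 × 111.2 = 3209 km.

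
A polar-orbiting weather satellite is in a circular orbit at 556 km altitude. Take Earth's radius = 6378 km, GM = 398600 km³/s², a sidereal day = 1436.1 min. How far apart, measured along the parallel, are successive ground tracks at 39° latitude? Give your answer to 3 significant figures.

2080 km

Semi-major axis a = 6378 + 556 = 6934 km. Period T = 2π√(a³/μ) = 2π√(6934³/398600) = 5746.3 s = 95.77 min.
Node shift per orbit = (5746.3/86166) × 360° = 24.01°.
Equatorial spacing = 24.01 × 111.3 km/° = 2672 km.
At 39° latitude, spacing = 2672 × cos(39°) = 2077 km.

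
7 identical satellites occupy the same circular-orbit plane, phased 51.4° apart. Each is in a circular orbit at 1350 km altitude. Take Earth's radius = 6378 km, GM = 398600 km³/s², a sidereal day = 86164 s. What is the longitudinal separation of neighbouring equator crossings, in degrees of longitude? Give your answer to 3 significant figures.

4.04°

Semi-major axis a = 6378 + 1350 = 7728 km. Period T = 2π√(a³/μ) = 2π√(7728³/398600) = 6761.0 s = 112.68 min.
Single-satellite node shift = (6761.0/86164) × 360° = 28.25°.
With 7 satellites evenly phased, successive equator crossings are 28.25/7 = 4.035° apart.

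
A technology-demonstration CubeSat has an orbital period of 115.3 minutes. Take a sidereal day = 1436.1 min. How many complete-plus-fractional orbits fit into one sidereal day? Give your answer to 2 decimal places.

12.46

T = 115.3 min = 6918.0 s.
Orbits per sidereal day = 86166 / 6918.0 = 12.455.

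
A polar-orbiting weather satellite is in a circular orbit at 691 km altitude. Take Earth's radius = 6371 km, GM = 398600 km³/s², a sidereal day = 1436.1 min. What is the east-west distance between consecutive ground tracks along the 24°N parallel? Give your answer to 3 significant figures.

2510 km

Semi-major axis a = 6371 + 691 = 7062 km. Period T = 2π√(a³/μ) = 2π√(7062³/398600) = 5906.1 s = 98.44 min.
Node shift per orbit = (5906.1/86166) × 360° = 24.68°.
Equatorial spacing = 24.68 × 111.2 km/° = 2744 km.
At 24° latitude, spacing = 2744 × cos(24°) = 2507 km.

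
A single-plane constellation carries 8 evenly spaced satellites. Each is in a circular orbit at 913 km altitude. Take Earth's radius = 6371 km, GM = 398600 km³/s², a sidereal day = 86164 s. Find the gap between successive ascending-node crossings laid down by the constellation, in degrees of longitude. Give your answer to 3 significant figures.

3.23°

Semi-major axis a = 6371 + 913 = 7284 km. Period T = 2π√(a³/μ) = 2π√(7284³/398600) = 6186.8 s = 103.11 min.
Single-satellite node shift = (6186.8/86164) × 360° = 25.85°.
With 8 satellites evenly phased, successive equator crossings are 25.85/8 = 3.231° apart.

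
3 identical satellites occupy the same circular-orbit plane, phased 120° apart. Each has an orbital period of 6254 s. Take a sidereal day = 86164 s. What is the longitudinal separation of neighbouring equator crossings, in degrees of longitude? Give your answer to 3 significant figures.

8.71°

Single-satellite node shift = (6254.0/86164) × 360° = 26.13°.
With 3 satellites evenly phased, successive equator crossings are 26.13/3 = 8.710° apart.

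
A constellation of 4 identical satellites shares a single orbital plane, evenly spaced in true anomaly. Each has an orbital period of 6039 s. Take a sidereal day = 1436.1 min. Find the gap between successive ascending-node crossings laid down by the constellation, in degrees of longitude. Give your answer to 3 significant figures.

Single-satellite node shift = (6039.0/86166) × 360° = 25.23°.
With 4 satellites evenly phased, successive equator crossings are 25.23/4 = 6.308° apart.

6.31°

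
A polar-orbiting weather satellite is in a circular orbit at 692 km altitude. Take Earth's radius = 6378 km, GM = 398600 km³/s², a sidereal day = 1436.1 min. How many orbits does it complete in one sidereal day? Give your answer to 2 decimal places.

14.56

Semi-major axis a = 6378 + 692 = 7070 km. Period T = 2π√(a³/μ) = 2π√(7070³/398600) = 5916.2 s = 98.60 min.
Orbits per sidereal day = 86166 / 5916.2 = 14.565.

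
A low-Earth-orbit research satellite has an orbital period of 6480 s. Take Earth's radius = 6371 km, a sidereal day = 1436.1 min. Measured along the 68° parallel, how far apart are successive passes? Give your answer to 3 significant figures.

1130 km

Node shift per orbit = (6480.0/86166) × 360° = 27.07°.
Equatorial spacing = 27.07 × 111.2 km/° = 3010 km.
At 68° latitude, spacing = 3010 × cos(68°) = 1128 km.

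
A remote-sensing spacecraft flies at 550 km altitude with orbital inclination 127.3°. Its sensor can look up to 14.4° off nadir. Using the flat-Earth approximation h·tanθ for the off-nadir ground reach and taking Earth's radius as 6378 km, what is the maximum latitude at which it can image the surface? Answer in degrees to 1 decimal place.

54.0°

Retrograde orbit: the ground track reaches ±(180° − i) = ±(180 − 127.3) = ±52.7°.
Sensor half-swath on the ground ≈ 550·tan(14.4°) = 141 km = 1.27° of latitude.
Maximum observable latitude ≈ 52.7 + 1.27 = 54.0°.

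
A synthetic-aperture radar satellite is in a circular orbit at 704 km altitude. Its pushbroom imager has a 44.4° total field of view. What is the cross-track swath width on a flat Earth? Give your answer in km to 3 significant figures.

Half-angle = 44.4°/2 = 22.2°.
Swath width ≈ 2h·tan(θ/2) = 2 × 704 × tan(22.2°) = 574.6 km.

575 km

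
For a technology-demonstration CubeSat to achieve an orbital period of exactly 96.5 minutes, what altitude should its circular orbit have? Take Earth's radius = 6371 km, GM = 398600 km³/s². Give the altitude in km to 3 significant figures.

598 km

T = 96.5 min = 5790.0 s.
From T = 2π√(a³/μ): a = (μ T²/4π²)^(1/3) = (398600 × 5790.0² / 4π²)^(1/3) = 6969 km.
Altitude h = a − R = 6969 − 6371 = 598 km.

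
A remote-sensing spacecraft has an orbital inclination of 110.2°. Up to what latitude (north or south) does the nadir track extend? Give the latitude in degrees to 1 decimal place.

Retrograde orbit: the ground track reaches ±(180° − i) = ±(180 − 110.2) = ±69.8°.

69.8°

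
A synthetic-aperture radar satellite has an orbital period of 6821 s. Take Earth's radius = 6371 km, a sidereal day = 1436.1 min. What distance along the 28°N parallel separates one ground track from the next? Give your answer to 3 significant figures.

Node shift per orbit = (6821.0/86166) × 360° = 28.50°.
Equatorial spacing = 28.50 × 111.2 km/° = 3169 km.
At 28° latitude, spacing = 3169 × cos(28°) = 2798 km.

2800 km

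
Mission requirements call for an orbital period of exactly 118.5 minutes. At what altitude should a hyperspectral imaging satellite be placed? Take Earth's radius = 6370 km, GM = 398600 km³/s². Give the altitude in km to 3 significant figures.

1620 km

T = 118.5 min = 7110.0 s.
From T = 2π√(a³/μ): a = (μ T²/4π²)^(1/3) = (398600 × 7110.0² / 4π²)^(1/3) = 7992 km.
Altitude h = a − R = 7992 − 6370 = 1622 km.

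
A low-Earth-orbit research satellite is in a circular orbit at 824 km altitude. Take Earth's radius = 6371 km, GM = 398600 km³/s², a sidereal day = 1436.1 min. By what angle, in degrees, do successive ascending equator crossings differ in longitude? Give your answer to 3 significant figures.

Semi-major axis a = 6371 + 824 = 7195 km. Period T = 2π√(a³/μ) = 2π√(7195³/398600) = 6073.8 s = 101.23 min.
During one orbit Earth rotates (6073.8 / 86166) × 360° = 25.38°.

25.4°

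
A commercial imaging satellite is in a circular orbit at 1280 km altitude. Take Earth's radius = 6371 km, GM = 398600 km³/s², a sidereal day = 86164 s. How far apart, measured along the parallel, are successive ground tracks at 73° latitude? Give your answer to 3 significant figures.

905 km

Semi-major axis a = 6371 + 1280 = 7651 km. Period T = 2π√(a³/μ) = 2π√(7651³/398600) = 6660.2 s = 111.00 min.
Node shift per orbit = (6660.2/86164) × 360° = 27.83°.
Equatorial spacing = 27.83 × 111.2 km/° = 3094 km.
At 73° latitude, spacing = 3094 × cos(73°) = 905 km.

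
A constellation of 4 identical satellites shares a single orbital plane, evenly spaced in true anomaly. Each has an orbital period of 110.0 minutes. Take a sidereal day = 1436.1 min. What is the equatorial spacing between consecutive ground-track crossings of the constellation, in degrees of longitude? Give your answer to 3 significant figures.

6.89°

T = 110.0 min = 6600.0 s.
Single-satellite node shift = (6600.0/86166) × 360° = 27.57°.
With 4 satellites evenly phased, successive equator crossings are 27.57/4 = 6.894° apart.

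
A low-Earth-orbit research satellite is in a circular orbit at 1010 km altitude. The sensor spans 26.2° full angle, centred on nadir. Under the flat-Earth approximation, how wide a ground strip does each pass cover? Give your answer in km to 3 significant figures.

470 km

Half-angle = 26.2°/2 = 13.1°.
Swath width ≈ 2h·tan(θ/2) = 2 × 1010 × tan(13.1°) = 470.1 km.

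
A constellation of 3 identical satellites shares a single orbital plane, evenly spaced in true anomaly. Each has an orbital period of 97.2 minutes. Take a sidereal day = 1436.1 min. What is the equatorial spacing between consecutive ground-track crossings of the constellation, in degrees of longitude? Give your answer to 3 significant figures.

8.12°

T = 97.2 min = 5832.0 s.
Single-satellite node shift = (5832.0/86166) × 360° = 24.37°.
With 3 satellites evenly phased, successive equator crossings are 24.37/3 = 8.122° apart.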